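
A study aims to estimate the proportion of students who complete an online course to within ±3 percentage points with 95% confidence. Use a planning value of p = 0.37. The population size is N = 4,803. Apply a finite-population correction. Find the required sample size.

825

For a proportion with margin E = 0.03 at 95% confidence, z = 1.960.
n = p̂(1−p̂)(z/E)² = 0.37 × 0.63 × (1.960/0.03)² = 994.97 — call this n₀.
Finite-population correction with N = 4,803: n = n₀ / (1 + (n₀−1)/N) = 994.97 / 1.207 = 824.33
Round up: n = 825.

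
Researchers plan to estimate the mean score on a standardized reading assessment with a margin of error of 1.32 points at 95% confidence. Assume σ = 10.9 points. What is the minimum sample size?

n = 262

For a mean, the margin of error is E = z·σ/√n, so n = (zσ/E)².
At 95% confidence, z = 1.960.
n = (1.960 × 10.9 / 1.32)² = 261.95
Round up: n = 262.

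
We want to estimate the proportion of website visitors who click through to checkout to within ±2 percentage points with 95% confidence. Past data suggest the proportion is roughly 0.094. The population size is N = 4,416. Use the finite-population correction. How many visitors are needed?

For a proportion with margin E = 0.02 at 95% confidence, z = 1.960.
n = p̂(1−p̂)(z/E)² = 0.094 × 0.906 × (1.960/0.02)² = 817.92 — call this n₀.
Finite-population correction with N = 4,416: n = n₀ / (1 + (n₀−1)/N) = 817.92 / 1.185 = 690.23
Round up: n = 691.

691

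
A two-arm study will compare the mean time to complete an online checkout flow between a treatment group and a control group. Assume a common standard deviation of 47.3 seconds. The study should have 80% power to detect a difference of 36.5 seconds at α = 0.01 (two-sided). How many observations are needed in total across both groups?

80 total

For two equal groups, n per group = 2·((z_{α/2} + z_β)·σ/δ)².
z_{α/2} = 2.576; z_β = 0.842 (power 80%).
n = 2 × (3.418 × 47.3 / 36.5)² = 2 × 19.62 = 39.24
Round up: n = 40 per group.
Total across both groups: 2 × 40 = 80.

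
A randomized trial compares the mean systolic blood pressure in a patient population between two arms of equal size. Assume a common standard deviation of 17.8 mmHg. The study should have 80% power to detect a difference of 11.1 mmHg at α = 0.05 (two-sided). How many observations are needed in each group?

41 per group

For two equal groups, n per group = 2·((z_{α/2} + z_β)·σ/δ)².
z_{α/2} = 1.960; z_β = 0.842 (power 80%).
n = 2 × (2.802 × 17.8 / 11.1)² = 2 × 20.19 = 40.38
Round up: n = 41 per group.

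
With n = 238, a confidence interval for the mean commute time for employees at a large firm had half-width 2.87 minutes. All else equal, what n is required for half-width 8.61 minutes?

27

Margin of error scales as 1/√n, so n₂ = n₁·(E₁/E₂)².
n₂ = 238 × (2.87/8.61)² = 238 × 0.1111 = 26.44
Round up: n₂ = 27.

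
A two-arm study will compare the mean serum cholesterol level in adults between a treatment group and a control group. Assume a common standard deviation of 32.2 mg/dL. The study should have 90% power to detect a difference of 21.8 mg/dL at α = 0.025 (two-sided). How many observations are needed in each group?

55 per group

For two equal groups, n per group = 2·((z_{α/2} + z_β)·σ/δ)².
z_{α/2} = 2.241; z_β = 1.282 (power 90%).
n = 2 × (3.523 × 32.2 / 21.8)² = 2 × 27.08 = 54.16
Round up: n = 55 per group.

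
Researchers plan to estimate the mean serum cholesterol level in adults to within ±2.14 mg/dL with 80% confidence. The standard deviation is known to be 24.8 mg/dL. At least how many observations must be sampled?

For a mean, the margin of error is E = z·σ/√n, so n = (zσ/E)².
At 80% confidence, z = 1.282.
n = (1.282 × 24.8 / 2.14)² = 220.73
Round up: n = 221.

221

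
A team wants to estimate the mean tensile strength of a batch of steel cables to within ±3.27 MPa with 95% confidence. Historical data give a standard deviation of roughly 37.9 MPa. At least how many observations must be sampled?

517

For a mean, the margin of error is E = z·σ/√n, so n = (zσ/E)².
At 95% confidence, z = 1.960.
n = (1.960 × 37.9 / 3.27)² = 516.05
Round up: n = 517.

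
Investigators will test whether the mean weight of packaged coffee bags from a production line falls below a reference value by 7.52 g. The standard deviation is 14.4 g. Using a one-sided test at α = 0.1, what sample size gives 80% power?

For a one-sample z-test, n = ((z_α + z_β)·σ/δ)².
z_α = 1.282 (one-sided α = 0.1); z_β = 0.842 (power 80% → β = 0.2).
n = (2.124 × 14.4 / 7.52)² = 16.54
Round up: n = 17.

n = 17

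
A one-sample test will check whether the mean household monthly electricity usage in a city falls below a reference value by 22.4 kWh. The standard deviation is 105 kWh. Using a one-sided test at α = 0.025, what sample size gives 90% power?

For a one-sample z-test, n = ((z_α + z_β)·σ/δ)².
z_α = 1.960 (one-sided α = 0.025); z_β = 1.282 (power 90% → β = 0.1).
n = (3.242 × 105 / 22.4)² = 230.95
Round up: n = 231.

231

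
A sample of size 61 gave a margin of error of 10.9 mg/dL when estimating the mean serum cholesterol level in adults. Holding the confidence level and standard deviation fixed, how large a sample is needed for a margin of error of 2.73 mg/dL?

Margin of error scales as 1/√n, so n₂ = n₁·(E₁/E₂)².
n₂ = 61 × (10.9/2.73)² = 61 × 15.94 = 972.34
Round up: n₂ = 973.

973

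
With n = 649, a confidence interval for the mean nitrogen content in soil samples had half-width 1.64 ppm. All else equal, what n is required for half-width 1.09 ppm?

1470

Margin of error scales as 1/√n, so n₂ = n₁·(E₁/E₂)².
n₂ = 649 × (1.64/1.09)² = 649 × 2.264 = 1469.34
Round up: n₂ = 1470.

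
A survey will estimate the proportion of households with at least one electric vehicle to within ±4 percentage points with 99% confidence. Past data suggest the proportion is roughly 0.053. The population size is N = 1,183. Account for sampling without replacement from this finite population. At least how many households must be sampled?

For a proportion with margin E = 0.04 at 99% confidence, z = 2.576.
n = p̂(1−p̂)(z/E)² = 0.053 × 0.947 × (2.576/0.04)² = 208.16 — call this n₀.
Finite-population correction with N = 1,183: n = n₀ / (1 + (n₀−1)/N) = 208.16 / 1.175 = 177.16
Round up: n = 178.

n = 178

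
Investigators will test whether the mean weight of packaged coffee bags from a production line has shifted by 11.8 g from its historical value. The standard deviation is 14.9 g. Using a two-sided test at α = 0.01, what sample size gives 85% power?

For a one-sample z-test, n = ((z_{α/2} + z_β)·σ/δ)².
z_{α/2} = 2.576 (two-sided α = 0.01); z_β = 1.036 (power 85% → β = 0.15).
n = (3.612 × 14.9 / 11.8)² = 20.80
Round up: n = 21.

n = 21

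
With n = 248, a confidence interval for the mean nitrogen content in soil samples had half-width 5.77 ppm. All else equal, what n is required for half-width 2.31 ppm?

Margin of error scales as 1/√n, so n₂ = n₁·(E₁/E₂)².
n₂ = 248 × (5.77/2.31)² = 248 × 6.239 = 1547.27
Round up: n₂ = 1548.

1548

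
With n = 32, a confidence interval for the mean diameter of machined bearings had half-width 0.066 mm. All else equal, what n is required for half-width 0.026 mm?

Margin of error scales as 1/√n, so n₂ = n₁·(E₁/E₂)².
n₂ = 32 × (0.066/0.026)² = 32 × 6.444 = 206.21
Round up: n₂ = 207.

n = 207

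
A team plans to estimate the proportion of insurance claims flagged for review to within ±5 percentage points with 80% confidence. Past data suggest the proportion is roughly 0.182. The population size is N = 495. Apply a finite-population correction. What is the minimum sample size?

For a proportion with margin E = 0.05 at 80% confidence, z = 1.282.
n = p̂(1−p̂)(z/E)² = 0.182 × 0.818 × (1.282/0.05)² = 97.87 — call this n₀.
Finite-population correction with N = 495: n = n₀ / (1 + (n₀−1)/N) = 97.87 / 1.196 = 81.83
Round up: n = 82.

n = 82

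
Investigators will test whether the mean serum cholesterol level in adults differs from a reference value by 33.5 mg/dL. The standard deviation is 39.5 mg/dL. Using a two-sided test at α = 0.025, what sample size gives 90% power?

18

For a one-sample z-test, n = ((z_{α/2} + z_β)·σ/δ)².
z_{α/2} = 2.241 (two-sided α = 0.025); z_β = 1.282 (power 90% → β = 0.1).
n = (3.523 × 39.5 / 33.5)² = 17.26
Round up: n = 18.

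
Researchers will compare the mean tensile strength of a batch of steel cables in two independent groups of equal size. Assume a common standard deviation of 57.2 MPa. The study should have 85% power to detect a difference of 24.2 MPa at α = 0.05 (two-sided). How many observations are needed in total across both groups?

202 total

For two equal groups, n per group = 2·((z_{α/2} + z_β)·σ/δ)².
z_{α/2} = 1.960; z_β = 1.036 (power 85%).
n = 2 × (2.996 × 57.2 / 24.2)² = 2 × 50.15 = 100.30
Round up: n = 101 per group.
Total across both groups: 2 × 101 = 202.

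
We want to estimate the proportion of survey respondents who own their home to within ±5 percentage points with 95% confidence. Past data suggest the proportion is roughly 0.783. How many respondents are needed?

For a proportion with margin E = 0.05 at 95% confidence, z = 1.960.
n = p̂(1−p̂)(z/E)² = 0.783 × 0.217 × (1.960/0.05)² = 261.09
Round up: n = 262.

262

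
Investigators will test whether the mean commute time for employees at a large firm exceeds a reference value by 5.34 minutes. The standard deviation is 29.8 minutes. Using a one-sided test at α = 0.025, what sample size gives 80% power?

For a one-sample z-test, n = ((z_α + z_β)·σ/δ)².
z_α = 1.960 (one-sided α = 0.025); z_β = 0.842 (power 80% → β = 0.2).
n = (2.802 × 29.8 / 5.34)² = 244.50
Round up: n = 245.

245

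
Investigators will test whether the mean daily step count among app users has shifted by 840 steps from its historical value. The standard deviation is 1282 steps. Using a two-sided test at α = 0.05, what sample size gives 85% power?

21

For a one-sample z-test, n = ((z_{α/2} + z_β)·σ/δ)².
z_{α/2} = 1.960 (two-sided α = 0.05); z_β = 1.036 (power 85% → β = 0.15).
n = (2.996 × 1282 / 840)² = 20.91
Round up: n = 21.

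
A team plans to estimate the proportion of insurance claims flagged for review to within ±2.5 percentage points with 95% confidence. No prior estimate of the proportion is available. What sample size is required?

n = 1537

For a proportion with margin E = 0.025 at 95% confidence, z = 1.960.
With no prior estimate, use p = 0.5, which maximizes p(1−p) at 0.25.
n = 0.25 × (z/E)² = 0.25 × (1.960/0.025)² = 1536.64
Round up: n = 1537.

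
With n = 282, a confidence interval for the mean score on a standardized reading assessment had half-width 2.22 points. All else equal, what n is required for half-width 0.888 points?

Margin of error scales as 1/√n, so n₂ = n₁·(E₁/E₂)².
n₂ = 282 × (2.22/0.888)² = 282 × 6.25 = 1762.50
Round up: n₂ = 1763.

1763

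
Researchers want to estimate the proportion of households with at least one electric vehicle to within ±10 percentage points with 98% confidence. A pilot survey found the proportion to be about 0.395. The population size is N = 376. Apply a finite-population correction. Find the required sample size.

For a proportion with margin E = 0.1 at 98% confidence, z = 2.326.
n = p̂(1−p̂)(z/E)² = 0.395 × 0.605 × (2.326/0.1)² = 129.29 — call this n₀.
Finite-population correction with N = 376: n = n₀ / (1 + (n₀−1)/N) = 129.29 / 1.341 = 96.41
Round up: n = 97.

n = 97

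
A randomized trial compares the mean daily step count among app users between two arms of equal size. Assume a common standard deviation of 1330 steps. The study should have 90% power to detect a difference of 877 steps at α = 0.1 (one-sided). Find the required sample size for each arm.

31 per group

For two equal groups, n per group = 2·((z_α + z_β)·σ/δ)².
z_α = 1.282; z_β = 1.282 (power 90%).
n = 2 × (2.564 × 1330 / 877)² = 2 × 15.12 = 30.24
Round up: n = 31 per group.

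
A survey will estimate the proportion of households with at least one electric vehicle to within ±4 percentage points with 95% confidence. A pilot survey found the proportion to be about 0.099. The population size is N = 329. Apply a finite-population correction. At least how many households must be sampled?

130

For a proportion with margin E = 0.04 at 95% confidence, z = 1.960.
n = p̂(1−p̂)(z/E)² = 0.099 × 0.901 × (1.960/0.04)² = 214.17 — call this n₀.
Finite-population correction with N = 329: n = n₀ / (1 + (n₀−1)/N) = 214.17 / 1.648 = 129.96
Round up: n = 130.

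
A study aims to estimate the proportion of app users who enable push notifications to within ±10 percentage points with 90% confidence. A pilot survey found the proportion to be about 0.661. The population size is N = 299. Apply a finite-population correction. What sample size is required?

For a proportion with margin E = 0.1 at 90% confidence, z = 1.645.
n = p̂(1−p̂)(z/E)² = 0.661 × 0.339 × (1.645/0.1)² = 60.64 — call this n₀.
Finite-population correction with N = 299: n = n₀ / (1 + (n₀−1)/N) = 60.64 / 1.199 = 50.58
Round up: n = 51.

n = 51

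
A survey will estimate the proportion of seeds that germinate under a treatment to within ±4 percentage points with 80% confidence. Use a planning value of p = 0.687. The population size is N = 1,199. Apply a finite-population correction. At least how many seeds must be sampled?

n = 187

For a proportion with margin E = 0.04 at 80% confidence, z = 1.282.
n = p̂(1−p̂)(z/E)² = 0.687 × 0.313 × (1.282/0.04)² = 220.88 — call this n₀.
Finite-population correction with N = 1,199: n = n₀ / (1 + (n₀−1)/N) = 220.88 / 1.183 = 186.71
Round up: n = 187.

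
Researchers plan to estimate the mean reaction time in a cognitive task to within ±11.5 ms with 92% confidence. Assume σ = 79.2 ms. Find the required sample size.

146

For a mean, the margin of error is E = z·σ/√n, so n = (zσ/E)².
At 92% confidence, z = 1.751.
n = (1.751 × 79.2 / 11.5)² = 145.42
Round up: n = 146.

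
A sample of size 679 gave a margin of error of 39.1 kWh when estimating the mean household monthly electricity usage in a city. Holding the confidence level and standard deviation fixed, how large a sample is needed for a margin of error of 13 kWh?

n = 6143

Margin of error scales as 1/√n, so n₂ = n₁·(E₁/E₂)².
n₂ = 679 × (39.1/13)² = 679 × 9.046 = 6142.23
Round up: n₂ = 6143.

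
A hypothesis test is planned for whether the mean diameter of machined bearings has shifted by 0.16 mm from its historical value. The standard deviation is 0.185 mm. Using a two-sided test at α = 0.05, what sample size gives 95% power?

For a one-sample z-test, n = ((z_{α/2} + z_β)·σ/δ)².
z_{α/2} = 1.960 (two-sided α = 0.05); z_β = 1.645 (power 95% → β = 0.05).
n = (3.605 × 0.185 / 0.16)² = 17.37
Round up: n = 18.

18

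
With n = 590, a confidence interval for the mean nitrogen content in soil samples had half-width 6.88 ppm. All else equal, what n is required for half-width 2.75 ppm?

Margin of error scales as 1/√n, so n₂ = n₁·(E₁/E₂)².
n₂ = 590 × (6.88/2.75)² = 590 × 6.259 = 3692.81
Round up: n₂ = 3693.

3693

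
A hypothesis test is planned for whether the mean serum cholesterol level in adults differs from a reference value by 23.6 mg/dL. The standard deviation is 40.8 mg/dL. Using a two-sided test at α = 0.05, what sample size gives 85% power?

For a one-sample z-test, n = ((z_{α/2} + z_β)·σ/δ)².
z_{α/2} = 1.960 (two-sided α = 0.05); z_β = 1.036 (power 85% → β = 0.15).
n = (2.996 × 40.8 / 23.6)² = 26.83
Round up: n = 27.

n = 27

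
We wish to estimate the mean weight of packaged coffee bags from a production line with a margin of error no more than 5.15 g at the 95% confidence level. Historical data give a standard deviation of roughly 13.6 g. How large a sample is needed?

n = 27

For a mean, the margin of error is E = z·σ/√n, so n = (zσ/E)².
At 95% confidence, z = 1.960.
n = (1.960 × 13.6 / 5.15)² = 26.79
Round up: n = 27.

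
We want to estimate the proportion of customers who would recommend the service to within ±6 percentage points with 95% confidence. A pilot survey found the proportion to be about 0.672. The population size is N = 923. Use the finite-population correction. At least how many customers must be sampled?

188

For a proportion with margin E = 0.06 at 95% confidence, z = 1.960.
n = p̂(1−p̂)(z/E)² = 0.672 × 0.328 × (1.960/0.06)² = 235.21 — call this n₀.
Finite-population correction with N = 923: n = n₀ / (1 + (n₀−1)/N) = 235.21 / 1.254 = 187.57
Round up: n = 188.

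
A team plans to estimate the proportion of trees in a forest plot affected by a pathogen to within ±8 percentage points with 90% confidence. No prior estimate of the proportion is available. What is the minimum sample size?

For a proportion with margin E = 0.08 at 90% confidence, z = 1.645.
With no prior estimate, use p = 0.5, which maximizes p(1−p) at 0.25.
n = 0.25 × (z/E)² = 0.25 × (1.645/0.08)² = 105.70
Round up: n = 106.

106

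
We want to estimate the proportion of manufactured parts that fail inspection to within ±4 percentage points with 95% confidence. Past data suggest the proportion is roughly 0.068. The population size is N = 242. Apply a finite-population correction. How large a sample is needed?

For a proportion with margin E = 0.04 at 95% confidence, z = 1.960.
n = p̂(1−p̂)(z/E)² = 0.068 × 0.932 × (1.960/0.04)² = 152.17 — call this n₀.
Finite-population correction with N = 242: n = n₀ / (1 + (n₀−1)/N) = 152.17 / 1.625 = 93.64
Round up: n = 94.

94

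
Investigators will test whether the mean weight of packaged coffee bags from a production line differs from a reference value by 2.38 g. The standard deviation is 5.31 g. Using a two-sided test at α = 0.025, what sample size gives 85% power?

For a one-sample z-test, n = ((z_{α/2} + z_β)·σ/δ)².
z_{α/2} = 2.241 (two-sided α = 0.025); z_β = 1.036 (power 85% → β = 0.15).
n = (3.277 × 5.31 / 2.38)² = 53.45
Round up: n = 54.

n = 54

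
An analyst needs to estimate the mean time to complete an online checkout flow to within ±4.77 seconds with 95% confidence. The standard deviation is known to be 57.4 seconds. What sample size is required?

557

For a mean, the margin of error is E = z·σ/√n, so n = (zσ/E)².
At 95% confidence, z = 1.960.
n = (1.960 × 57.4 / 4.77)² = 556.29
Round up: n = 557.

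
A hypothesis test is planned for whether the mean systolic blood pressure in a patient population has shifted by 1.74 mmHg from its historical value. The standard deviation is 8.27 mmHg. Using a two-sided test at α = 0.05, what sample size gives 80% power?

For a one-sample z-test, n = ((z_{α/2} + z_β)·σ/δ)².
z_{α/2} = 1.960 (two-sided α = 0.05); z_β = 0.842 (power 80% → β = 0.2).
n = (2.802 × 8.27 / 1.74)² = 177.36
Round up: n = 178.

n = 178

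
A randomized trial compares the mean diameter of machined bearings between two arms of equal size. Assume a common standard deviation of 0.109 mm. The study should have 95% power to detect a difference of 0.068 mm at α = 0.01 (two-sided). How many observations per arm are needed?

For two equal groups, n per group = 2·((z_{α/2} + z_β)·σ/δ)².
z_{α/2} = 2.576; z_β = 1.645 (power 95%).
n = 2 × (4.221 × 0.109 / 0.068)² = 2 × 45.78 = 91.56
Round up: n = 92 per group.

92 per group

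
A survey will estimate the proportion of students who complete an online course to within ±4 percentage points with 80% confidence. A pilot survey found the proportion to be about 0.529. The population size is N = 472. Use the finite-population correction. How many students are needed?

For a proportion with margin E = 0.04 at 80% confidence, z = 1.282.
n = p̂(1−p̂)(z/E)² = 0.529 × 0.471 × (1.282/0.04)² = 255.94 — call this n₀.
Finite-population correction with N = 472: n = n₀ / (1 + (n₀−1)/N) = 255.94 / 1.54 = 166.19
Round up: n = 167.

n = 167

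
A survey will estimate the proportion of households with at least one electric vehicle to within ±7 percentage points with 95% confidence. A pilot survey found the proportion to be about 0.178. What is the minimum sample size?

115

For a proportion with margin E = 0.07 at 95% confidence, z = 1.960.
n = p̂(1−p̂)(z/E)² = 0.178 × 0.822 × (1.960/0.07)² = 114.71
Round up: n = 115.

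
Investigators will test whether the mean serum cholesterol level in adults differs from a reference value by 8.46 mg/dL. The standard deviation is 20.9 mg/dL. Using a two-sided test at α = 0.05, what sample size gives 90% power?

65

For a one-sample z-test, n = ((z_{α/2} + z_β)·σ/δ)².
z_{α/2} = 1.960 (two-sided α = 0.05); z_β = 1.282 (power 90% → β = 0.1).
n = (3.242 × 20.9 / 8.46)² = 64.15
Round up: n = 65.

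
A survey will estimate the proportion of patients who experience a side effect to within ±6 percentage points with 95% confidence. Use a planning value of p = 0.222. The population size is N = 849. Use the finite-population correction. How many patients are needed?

152

For a proportion with margin E = 0.06 at 95% confidence, z = 1.960.
n = p̂(1−p̂)(z/E)² = 0.222 × 0.778 × (1.960/0.06)² = 184.31 — call this n₀.
Finite-population correction with N = 849: n = n₀ / (1 + (n₀−1)/N) = 184.31 / 1.216 = 151.57
Round up: n = 152.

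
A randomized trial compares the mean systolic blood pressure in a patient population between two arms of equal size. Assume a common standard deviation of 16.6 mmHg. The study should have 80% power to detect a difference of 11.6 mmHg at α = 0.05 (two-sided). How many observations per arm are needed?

33 per group

For two equal groups, n per group = 2·((z_{α/2} + z_β)·σ/δ)².
z_{α/2} = 1.960; z_β = 0.842 (power 80%).
n = 2 × (2.802 × 16.6 / 11.6)² = 2 × 16.08 = 32.16
Round up: n = 33 per group.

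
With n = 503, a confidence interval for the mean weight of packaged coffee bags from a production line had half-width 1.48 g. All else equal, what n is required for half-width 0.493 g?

Margin of error scales as 1/√n, so n₂ = n₁·(E₁/E₂)².
n₂ = 503 × (1.48/0.493)² = 503 × 9.012 = 4533.04
Round up: n₂ = 4534.

n = 4534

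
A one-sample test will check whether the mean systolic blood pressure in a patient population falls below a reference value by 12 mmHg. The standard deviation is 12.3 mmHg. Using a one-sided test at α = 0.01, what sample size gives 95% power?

For a one-sample z-test, n = ((z_α + z_β)·σ/δ)².
z_α = 2.326 (one-sided α = 0.01); z_β = 1.645 (power 95% → β = 0.05).
n = (3.971 × 12.3 / 12)² = 16.57
Round up: n = 17.

17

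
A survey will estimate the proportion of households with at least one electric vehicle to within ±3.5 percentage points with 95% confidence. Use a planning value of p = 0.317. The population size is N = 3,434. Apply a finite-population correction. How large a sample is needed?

568

For a proportion with margin E = 0.035 at 95% confidence, z = 1.960.
n = p̂(1−p̂)(z/E)² = 0.317 × 0.683 × (1.960/0.035)² = 678.98 — call this n₀.
Finite-population correction with N = 3,434: n = n₀ / (1 + (n₀−1)/N) = 678.98 / 1.197 = 567.23
Round up: n = 568.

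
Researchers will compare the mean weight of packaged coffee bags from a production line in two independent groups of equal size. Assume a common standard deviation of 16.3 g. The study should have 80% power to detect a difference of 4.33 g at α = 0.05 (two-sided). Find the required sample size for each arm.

223 per group

For two equal groups, n per group = 2·((z_{α/2} + z_β)·σ/δ)².
z_{α/2} = 1.960; z_β = 0.842 (power 80%).
n = 2 × (2.802 × 16.3 / 4.33)² = 2 × 111.26 = 222.52
Round up: n = 223 per group.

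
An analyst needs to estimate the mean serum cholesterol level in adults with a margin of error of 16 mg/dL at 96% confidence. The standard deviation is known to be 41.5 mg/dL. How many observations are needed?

For a mean, the margin of error is E = z·σ/√n, so n = (zσ/E)².
At 96% confidence, z = 2.054.
n = (2.054 × 41.5 / 16)² = 28.38
Round up: n = 29.

29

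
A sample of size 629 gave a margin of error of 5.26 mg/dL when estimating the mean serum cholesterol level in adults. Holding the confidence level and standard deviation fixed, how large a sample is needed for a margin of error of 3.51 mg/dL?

1413

Margin of error scales as 1/√n, so n₂ = n₁·(E₁/E₂)².
n₂ = 629 × (5.26/3.51)² = 629 × 2.246 = 1412.73
Round up: n₂ = 1413.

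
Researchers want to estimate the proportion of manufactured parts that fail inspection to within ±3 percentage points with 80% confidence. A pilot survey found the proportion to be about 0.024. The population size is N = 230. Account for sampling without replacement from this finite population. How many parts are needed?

37

For a proportion with margin E = 0.03 at 80% confidence, z = 1.282.
n = p̂(1−p̂)(z/E)² = 0.024 × 0.976 × (1.282/0.03)² = 42.78 — call this n₀.
Finite-population correction with N = 230: n = n₀ / (1 + (n₀−1)/N) = 42.78 / 1.182 = 36.19
Round up: n = 37.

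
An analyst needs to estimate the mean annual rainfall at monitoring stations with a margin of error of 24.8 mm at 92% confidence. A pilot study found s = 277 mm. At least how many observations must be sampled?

383

For a mean, the margin of error is E = z·σ/√n, so n = (zσ/E)².
At 92% confidence, z = 1.751.
n = (1.751 × 277 / 24.8)² = 382.50
Round up: n = 383.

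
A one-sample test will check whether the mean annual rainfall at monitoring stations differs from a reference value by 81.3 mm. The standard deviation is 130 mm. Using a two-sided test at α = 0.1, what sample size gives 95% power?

For a one-sample z-test, n = ((z_{α/2} + z_β)·σ/δ)².
z_{α/2} = 1.645 (two-sided α = 0.1); z_β = 1.645 (power 95% → β = 0.05).
n = (3.290 × 130 / 81.3)² = 27.68
Round up: n = 28.

28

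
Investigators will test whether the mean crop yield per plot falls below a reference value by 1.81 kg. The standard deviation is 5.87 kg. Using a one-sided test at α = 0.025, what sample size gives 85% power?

For a one-sample z-test, n = ((z_α + z_β)·σ/δ)².
z_α = 1.960 (one-sided α = 0.025); z_β = 1.036 (power 85% → β = 0.15).
n = (2.996 × 5.87 / 1.81)² = 94.41
Round up: n = 95.

n = 95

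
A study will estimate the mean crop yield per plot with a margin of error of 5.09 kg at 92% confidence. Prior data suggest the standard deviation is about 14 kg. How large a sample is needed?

For a mean, the margin of error is E = z·σ/√n, so n = (zσ/E)².
At 92% confidence, z = 1.751.
n = (1.751 × 14 / 5.09)² = 23.19
Round up: n = 24.

24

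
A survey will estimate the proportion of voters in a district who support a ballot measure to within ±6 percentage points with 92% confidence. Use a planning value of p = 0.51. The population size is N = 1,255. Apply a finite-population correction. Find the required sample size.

For a proportion with margin E = 0.06 at 92% confidence, z = 1.751.
n = p̂(1−p̂)(z/E)² = 0.51 × 0.49 × (1.751/0.06)² = 212.83 — call this n₀.
Finite-population correction with N = 1,255: n = n₀ / (1 + (n₀−1)/N) = 212.83 / 1.169 = 182.06
Round up: n = 183.

183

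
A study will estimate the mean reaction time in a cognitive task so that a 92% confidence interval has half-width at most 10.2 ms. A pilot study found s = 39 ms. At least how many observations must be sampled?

n = 45

For a mean, the margin of error is E = z·σ/√n, so n = (zσ/E)².
At 92% confidence, z = 1.751.
n = (1.751 × 39 / 10.2)² = 44.82
Round up: n = 45.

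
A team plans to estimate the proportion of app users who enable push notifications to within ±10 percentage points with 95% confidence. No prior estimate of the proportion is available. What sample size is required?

For a proportion with margin E = 0.1 at 95% confidence, z = 1.960.
With no prior estimate, use p = 0.5, which maximizes p(1−p) at 0.25.
n = 0.25 × (z/E)² = 0.25 × (1.960/0.1)² = 96.04
Round up: n = 97.

n = 97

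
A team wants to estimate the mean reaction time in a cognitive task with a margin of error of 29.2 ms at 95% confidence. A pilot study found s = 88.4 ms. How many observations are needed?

For a mean, the margin of error is E = z·σ/√n, so n = (zσ/E)².
At 95% confidence, z = 1.960.
n = (1.960 × 88.4 / 29.2)² = 35.21
Round up: n = 36.

36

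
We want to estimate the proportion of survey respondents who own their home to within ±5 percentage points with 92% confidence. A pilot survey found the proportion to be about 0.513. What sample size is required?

307

For a proportion with margin E = 0.05 at 92% confidence, z = 1.751.
n = p̂(1−p̂)(z/E)² = 0.513 × 0.487 × (1.751/0.05)² = 306.39
Round up: n = 307.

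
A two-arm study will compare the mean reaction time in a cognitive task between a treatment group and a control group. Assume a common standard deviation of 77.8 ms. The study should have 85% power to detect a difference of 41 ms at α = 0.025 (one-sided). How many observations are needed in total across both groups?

For two equal groups, n per group = 2·((z_α + z_β)·σ/δ)².
z_α = 1.960; z_β = 1.036 (power 85%).
n = 2 × (2.996 × 77.8 / 41)² = 2 × 32.32 = 64.64
Round up: n = 65 per group.
Total across both groups: 2 × 65 = 130.

130 total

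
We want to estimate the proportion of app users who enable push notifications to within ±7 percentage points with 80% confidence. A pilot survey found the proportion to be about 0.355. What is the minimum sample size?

For a proportion with margin E = 0.07 at 80% confidence, z = 1.282.
n = p̂(1−p̂)(z/E)² = 0.355 × 0.645 × (1.282/0.07)² = 76.80
Round up: n = 77.

n = 77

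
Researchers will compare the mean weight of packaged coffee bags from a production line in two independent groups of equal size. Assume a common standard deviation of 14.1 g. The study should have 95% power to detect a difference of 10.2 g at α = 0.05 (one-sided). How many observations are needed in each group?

For two equal groups, n per group = 2·((z_α + z_β)·σ/δ)².
z_α = 1.645; z_β = 1.645 (power 95%).
n = 2 × (3.290 × 14.1 / 10.2)² = 2 × 20.68 = 41.36
Round up: n = 42 per group.

42 per group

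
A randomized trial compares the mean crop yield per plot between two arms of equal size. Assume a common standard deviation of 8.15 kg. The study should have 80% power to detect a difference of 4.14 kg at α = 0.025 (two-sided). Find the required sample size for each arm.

74 per group

For two equal groups, n per group = 2·((z_{α/2} + z_β)·σ/δ)².
z_{α/2} = 2.241; z_β = 0.842 (power 80%).
n = 2 × (3.083 × 8.15 / 4.14)² = 2 × 36.84 = 73.68
Round up: n = 74 per group.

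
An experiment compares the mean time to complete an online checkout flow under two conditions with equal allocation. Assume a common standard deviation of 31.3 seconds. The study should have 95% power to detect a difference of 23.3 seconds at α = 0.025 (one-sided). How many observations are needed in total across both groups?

For two equal groups, n per group = 2·((z_α + z_β)·σ/δ)².
z_α = 1.960; z_β = 1.645 (power 95%).
n = 2 × (3.605 × 31.3 / 23.3)² = 2 × 23.45 = 46.90
Round up: n = 47 per group.
Total across both groups: 2 × 47 = 94.

94 total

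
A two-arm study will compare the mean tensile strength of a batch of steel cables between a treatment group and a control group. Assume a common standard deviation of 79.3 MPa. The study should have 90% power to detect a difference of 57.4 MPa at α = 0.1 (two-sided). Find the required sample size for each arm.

33 per group

For two equal groups, n per group = 2·((z_{α/2} + z_β)·σ/δ)².
z_{α/2} = 1.645; z_β = 1.282 (power 90%).
n = 2 × (2.927 × 79.3 / 57.4)² = 2 × 16.35 = 32.70
Round up: n = 33 per group.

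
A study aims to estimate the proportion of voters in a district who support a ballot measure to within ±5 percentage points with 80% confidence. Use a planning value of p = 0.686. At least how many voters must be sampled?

For a proportion with margin E = 0.05 at 80% confidence, z = 1.282.
n = p̂(1−p̂)(z/E)² = 0.686 × 0.314 × (1.282/0.05)² = 141.61
Round up: n = 142.

142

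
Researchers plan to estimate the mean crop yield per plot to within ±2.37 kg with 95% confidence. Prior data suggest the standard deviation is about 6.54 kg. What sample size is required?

30

For a mean, the margin of error is E = z·σ/√n, so n = (zσ/E)².
At 95% confidence, z = 1.960.
n = (1.960 × 6.54 / 2.37)² = 29.25
Round up: n = 30.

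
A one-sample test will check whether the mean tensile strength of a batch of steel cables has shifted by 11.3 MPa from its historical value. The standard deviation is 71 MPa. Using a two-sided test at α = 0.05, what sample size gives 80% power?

n = 310

For a one-sample z-test, n = ((z_{α/2} + z_β)·σ/δ)².
z_{α/2} = 1.960 (two-sided α = 0.05); z_β = 0.842 (power 80% → β = 0.2).
n = (2.802 × 71 / 11.3)² = 309.95
Round up: n = 310.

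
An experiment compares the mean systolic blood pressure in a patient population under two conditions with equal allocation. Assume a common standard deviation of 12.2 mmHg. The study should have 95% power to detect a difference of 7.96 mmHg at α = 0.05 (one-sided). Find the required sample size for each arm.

51 per group

For two equal groups, n per group = 2·((z_α + z_β)·σ/δ)².
z_α = 1.645; z_β = 1.645 (power 95%).
n = 2 × (3.290 × 12.2 / 7.96)² = 2 × 25.43 = 50.86
Round up: n = 51 per group.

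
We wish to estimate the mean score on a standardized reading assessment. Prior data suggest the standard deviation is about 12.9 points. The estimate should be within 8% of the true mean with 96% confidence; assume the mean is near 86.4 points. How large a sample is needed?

15

For a mean, the margin of error is E = z·σ/√n, so n = (zσ/E)².
At 96% confidence, z = 2.054.
E = 8% of 86.4 = 6.912 points.
n = (2.054 × 12.9 / 6.912)² = 14.70
Round up: n = 15.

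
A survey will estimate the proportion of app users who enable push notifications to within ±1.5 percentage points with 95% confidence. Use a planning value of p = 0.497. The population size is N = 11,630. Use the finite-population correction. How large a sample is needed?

For a proportion with margin E = 0.015 at 95% confidence, z = 1.960.
n = p̂(1−p̂)(z/E)² = 0.497 × 0.503 × (1.960/0.015)² = 4268.29 — call this n₀.
Finite-population correction with N = 11,630: n = n₀ / (1 + (n₀−1)/N) = 4268.29 / 1.367 = 3122.38
Round up: n = 3123.

3123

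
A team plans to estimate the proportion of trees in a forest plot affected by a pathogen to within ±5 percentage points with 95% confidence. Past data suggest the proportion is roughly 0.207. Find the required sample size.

For a proportion with margin E = 0.05 at 95% confidence, z = 1.960.
n = p̂(1−p̂)(z/E)² = 0.207 × 0.793 × (1.960/0.05)² = 252.24
Round up: n = 253.

n = 253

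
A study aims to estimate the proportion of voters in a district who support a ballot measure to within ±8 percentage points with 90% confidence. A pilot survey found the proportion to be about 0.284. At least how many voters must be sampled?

n = 86

For a proportion with margin E = 0.08 at 90% confidence, z = 1.645.
n = p̂(1−p̂)(z/E)² = 0.284 × 0.716 × (1.645/0.08)² = 85.98
Round up: n = 86.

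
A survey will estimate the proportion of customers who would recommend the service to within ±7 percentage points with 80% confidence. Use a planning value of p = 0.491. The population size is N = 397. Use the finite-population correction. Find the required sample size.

70

For a proportion with margin E = 0.07 at 80% confidence, z = 1.282.
n = p̂(1−p̂)(z/E)² = 0.491 × 0.509 × (1.282/0.07)² = 83.83 — call this n₀.
Finite-population correction with N = 397: n = n₀ / (1 + (n₀−1)/N) = 83.83 / 1.209 = 69.34
Round up: n = 70.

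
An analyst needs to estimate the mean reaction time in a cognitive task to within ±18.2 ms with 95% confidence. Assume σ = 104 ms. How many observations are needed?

For a mean, the margin of error is E = z·σ/√n, so n = (zσ/E)².
At 95% confidence, z = 1.960.
n = (1.960 × 104 / 18.2)² = 125.44
Round up: n = 126.

126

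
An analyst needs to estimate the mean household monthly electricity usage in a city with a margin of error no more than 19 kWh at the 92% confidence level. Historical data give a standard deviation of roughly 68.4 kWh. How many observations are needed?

40

For a mean, the margin of error is E = z·σ/√n, so n = (zσ/E)².
At 92% confidence, z = 1.751.
n = (1.751 × 68.4 / 19)² = 39.74
Round up: n = 40.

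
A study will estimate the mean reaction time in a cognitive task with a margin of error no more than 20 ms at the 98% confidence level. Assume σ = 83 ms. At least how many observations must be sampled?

n = 94

For a mean, the margin of error is E = z·σ/√n, so n = (zσ/E)².
At 98% confidence, z = 2.326.
n = (2.326 × 83 / 20)² = 93.18
Round up: n = 94.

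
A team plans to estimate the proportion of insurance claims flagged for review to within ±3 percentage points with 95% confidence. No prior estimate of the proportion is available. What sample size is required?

n = 1068

For a proportion with margin E = 0.03 at 95% confidence, z = 1.960.
With no prior estimate, use p = 0.5, which maximizes p(1−p) at 0.25.
n = 0.25 × (z/E)² = 0.25 × (1.960/0.03)² = 1067.11
Round up: n = 1068.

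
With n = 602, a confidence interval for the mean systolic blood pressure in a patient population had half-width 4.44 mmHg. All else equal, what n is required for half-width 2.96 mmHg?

Margin of error scales as 1/√n, so n₂ = n₁·(E₁/E₂)².
n₂ = 602 × (4.44/2.96)² = 602 × 2.25 = 1354.50
Round up: n₂ = 1355.

n = 1355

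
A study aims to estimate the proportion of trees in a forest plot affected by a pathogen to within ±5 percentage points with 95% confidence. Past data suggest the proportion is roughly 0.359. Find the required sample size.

For a proportion with margin E = 0.05 at 95% confidence, z = 1.960.
n = p̂(1−p̂)(z/E)² = 0.359 × 0.641 × (1.960/0.05)² = 353.61
Round up: n = 354.

354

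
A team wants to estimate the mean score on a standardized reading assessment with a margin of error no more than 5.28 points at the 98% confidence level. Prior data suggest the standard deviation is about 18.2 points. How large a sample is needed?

65

For a mean, the margin of error is E = z·σ/√n, so n = (zσ/E)².
At 98% confidence, z = 2.326.
n = (2.326 × 18.2 / 5.28)² = 64.28
Round up: n = 65.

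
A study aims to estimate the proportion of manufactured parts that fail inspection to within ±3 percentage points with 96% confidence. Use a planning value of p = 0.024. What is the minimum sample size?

For a proportion with margin E = 0.03 at 96% confidence, z = 2.054.
n = p̂(1−p̂)(z/E)² = 0.024 × 0.976 × (2.054/0.03)² = 109.80
Round up: n = 110.

110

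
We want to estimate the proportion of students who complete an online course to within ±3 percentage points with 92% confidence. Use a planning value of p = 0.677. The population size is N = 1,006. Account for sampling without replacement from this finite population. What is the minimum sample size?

429

For a proportion with margin E = 0.03 at 92% confidence, z = 1.751.
n = p̂(1−p̂)(z/E)² = 0.677 × 0.323 × (1.751/0.03)² = 744.94 — call this n₀.
Finite-population correction with N = 1,006: n = n₀ / (1 + (n₀−1)/N) = 744.94 / 1.74 = 428.13
Round up: n = 429.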